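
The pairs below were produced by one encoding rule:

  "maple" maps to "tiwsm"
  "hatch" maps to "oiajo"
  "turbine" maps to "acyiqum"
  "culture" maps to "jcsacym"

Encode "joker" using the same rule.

qwrmy

The shift depends on letter class: consonant m→t is +7, but vowel a→i is +8. Vowels shift forward by 8 and consonants shift forward by 7.
For joker: j(cons)+7=q, o(vowel)+8=w, k(cons)+7=r, e(vowel)+8=m, r(cons)+7=y.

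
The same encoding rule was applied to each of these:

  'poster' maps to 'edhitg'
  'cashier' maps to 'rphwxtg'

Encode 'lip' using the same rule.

axe

Compare letters: p→e is +15, o→d is +15, s→h is +15 — a constant shift. Every letter moves 15 places later in the alphabet, wrapping around z→a.
Applying it to lip: l+15=a, i+15=x, p+15=e.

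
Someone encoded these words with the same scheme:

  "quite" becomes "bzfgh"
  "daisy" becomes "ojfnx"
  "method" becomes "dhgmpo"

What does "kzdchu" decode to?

q(16)→b(1) and u(20)→z(25) fit y≡19x+9 (mod 26); the inverse of 19 mod 26 is 11. Treating letters as 0–25, the rule is x ↦ 19x + 9 (mod 26).
Reversing it on kzdchu: k(10)→11·(10−9)≡11=l; z(25)→11·(25−9)≡20=u; d(3)→11·(3−9)≡12=m; c(2)→11·(2−9)≡1=b; h(7)→11·(7−9)≡4=e; u(20)→11·(20−9)≡17=r (all mod 26).

lumber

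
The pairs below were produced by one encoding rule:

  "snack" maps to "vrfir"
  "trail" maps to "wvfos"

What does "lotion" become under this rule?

In snack: s→v is +3, n→r is +4, a→f is +5, c→i is +6 — the shift increases by 1 each position. Each letter shifts forward by (position + 3), i.e. 3, 4, 5, … — the shift grows by one for each successive letter.
On lotion: l+3=o, o+4=s, t+5=y, i+6=o, o+7=v, n+8=v.

osyovv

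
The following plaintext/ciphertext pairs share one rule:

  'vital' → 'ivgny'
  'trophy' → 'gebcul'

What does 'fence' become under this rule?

srapr

This is a Caesar cipher with shift 13.
On fence: f+13=s, e+13=r, n+13=a, c+13=p, e+13=r.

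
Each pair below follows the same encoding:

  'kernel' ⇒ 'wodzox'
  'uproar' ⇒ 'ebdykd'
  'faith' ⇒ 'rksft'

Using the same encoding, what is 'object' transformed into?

The shift depends on letter class: consonant k→w is +12, but vowel e→o is +10. The rule splits by letter class: vowels +10, consonants +12.
On object: o(vowel)+10=y, b(cons)+12=n, j(cons)+12=v, e(vowel)+10=o, c(cons)+12=o, t(cons)+12=f.

ynvoof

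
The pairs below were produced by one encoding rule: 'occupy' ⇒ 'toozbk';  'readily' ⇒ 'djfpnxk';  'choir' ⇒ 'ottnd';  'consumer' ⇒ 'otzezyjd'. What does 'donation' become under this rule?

The rule splits by letter class: vowels +5, consonants +12.
For donation: d(cons)+12=p, o(vowel)+5=t, n(cons)+12=z, a(vowel)+5=f, t(cons)+12=f, i(vowel)+5=n, o(vowel)+5=t, n(cons)+12=z.

ptzffntz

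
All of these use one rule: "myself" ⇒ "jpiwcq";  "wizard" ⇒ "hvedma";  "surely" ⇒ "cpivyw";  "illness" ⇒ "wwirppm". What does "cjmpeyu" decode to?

qualify

The output letters match the input read backwards, each shifted +4: myself reversed is flesym. Two steps: reverse the string, then apply a Caesar shift of +4.
Reversing it on cjmpeyu: shift back: c−4=y, j−4=f, m−4=i, p−4=l, e−4=a, y−4=u, u−4=q → yfilauq; then reverse → qualify.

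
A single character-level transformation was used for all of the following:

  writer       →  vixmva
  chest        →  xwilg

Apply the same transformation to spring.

krmvtw

The output letters match the input read backwards, each shifted +4: writer reversed is retirw. Two steps: reverse the string, then apply a Caesar shift of +4.
Applying it to spring: reverse → gnirps; then shift: g+4=k, n+4=r, i+4=m, r+4=v, p+4=t, s+4=w.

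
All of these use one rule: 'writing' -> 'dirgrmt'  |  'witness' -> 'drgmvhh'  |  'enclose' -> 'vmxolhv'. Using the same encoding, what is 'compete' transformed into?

xlnkvgv

Each pair mirrors across the alphabet (w↔d, r↔i, i↔r): positions sum to 25. This is the alphabet-reversal cipher (Atbash): a becomes z, b becomes y, etc.
On compete: c↔x, o↔l, m↔n, p↔k, e↔v, t↔g, e↔v.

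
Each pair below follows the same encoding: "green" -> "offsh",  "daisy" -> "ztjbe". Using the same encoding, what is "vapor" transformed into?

The output letters match the input read backwards, each shifted +1: green reversed is neerg. Two steps: reverse the string, then apply a Caesar shift of +1.
Applying it to vapor: reverse → ropav; then shift: r+1=s, o+1=p, p+1=q, a+1=b, v+1=w.

spqbw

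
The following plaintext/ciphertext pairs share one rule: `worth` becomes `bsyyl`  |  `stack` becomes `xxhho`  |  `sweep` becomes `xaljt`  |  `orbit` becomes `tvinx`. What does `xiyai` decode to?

Shifts by position in worth: pos 0: w→b (+5), pos 1: o→s (+4), pos 2: r→y (+7), pos 3: t→y (+5), pos 4: h→l (+4) — repeating every 3. A repeating key of period 3 is used — shifts +5, +4, +7 over and over.
Decoding xiyai: x−5=s, i−4=e, y−7=r, a−5=v, i−4=e.

serve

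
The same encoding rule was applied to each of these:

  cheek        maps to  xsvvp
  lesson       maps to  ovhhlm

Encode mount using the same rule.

Each pair mirrors across the alphabet (c↔x, h↔s, e↔v): positions sum to 25. This is the alphabet-reversal cipher (Atbash): a becomes z, b becomes y, etc.
Applying it to mount: m↔n, o↔l, u↔f, n↔m, t↔g.

nlfmg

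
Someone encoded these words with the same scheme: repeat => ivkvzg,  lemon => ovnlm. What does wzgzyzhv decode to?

database

Each pair mirrors across the alphabet (r↔i, e↔v, p↔k): positions sum to 25. Each letter is replaced by its mirror in the alphabet: a↔z, b↔y, c↔x, and so on (the Atbash cipher).
Decoding wzgzyzhv: w↔d, z↔a, g↔t, z↔a, y↔b, z↔a, h↔s, v↔e.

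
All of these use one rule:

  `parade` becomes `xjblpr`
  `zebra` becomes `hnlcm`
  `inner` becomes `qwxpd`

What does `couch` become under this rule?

In parade: p→x is +8, a→j is +9, r→b is +10, a→l is +11 — the shift increases by 1 each position. Letter i (0-indexed) is shifted by i+8, so successive shifts are 8, 9, 10, ….
On couch: c+8=k, o+9=x, u+10=e, c+11=n, h+12=t.

kxent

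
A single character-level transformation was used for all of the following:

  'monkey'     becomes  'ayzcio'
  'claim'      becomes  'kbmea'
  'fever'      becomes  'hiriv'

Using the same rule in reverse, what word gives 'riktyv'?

vector

m(12)→a(0) and o(14)→y(24) fit y≡25x+12 (mod 26); the inverse of 25 mod 26 is 25. Treating letters as 0–25, the rule is x ↦ 25x + 12 (mod 26).
Undoing it on riktyv: r(17)→25·(17−12)≡21=v; i(8)→25·(8−12)≡4=e; k(10)→25·(10−12)≡2=c; t(19)→25·(19−12)≡19=t; y(24)→25·(24−12)≡14=o; v(21)→25·(21−12)≡17=r (all mod 26).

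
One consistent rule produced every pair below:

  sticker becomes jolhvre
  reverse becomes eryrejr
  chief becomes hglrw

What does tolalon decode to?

s(18)→j(9) and t(19)→o(14) fit y≡5x+23 (mod 26); the inverse of 5 mod 26 is 21. Each letter's alphabet position (a=0..z=25) is mapped through 5·x+23 mod 26 — an affine cipher.
Decoding tolalon: t(19)→21·(19−23)≡20=u; o(14)→21·(14−23)≡19=t; l(11)→21·(11−23)≡8=i; a(0)→21·(0−23)≡11=l; l(11)→21·(11−23)≡8=i; o(14)→21·(14−23)≡19=t; n(13)→21·(13−23)≡24=y (all mod 26).

utility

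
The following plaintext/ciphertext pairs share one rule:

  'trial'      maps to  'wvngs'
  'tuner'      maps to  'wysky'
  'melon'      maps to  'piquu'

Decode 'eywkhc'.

bureau

Letter i (0-indexed) is shifted by i+3, so successive shifts are 3, 4, 5, ….
Undoing it on eywkhc: e−3=b, y−4=u, w−5=r, k−6=e, h−7=a, c−8=u.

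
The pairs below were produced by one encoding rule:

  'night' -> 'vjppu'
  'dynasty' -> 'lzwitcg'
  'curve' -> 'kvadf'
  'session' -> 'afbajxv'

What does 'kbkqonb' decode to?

cabinet

Shifts by position in night: pos 0: n→v (+8), pos 1: i→j (+1), pos 2: g→p (+9), pos 3: h→p (+8), pos 4: t→u (+1) — repeating every 3. It's a Vigenère-style cipher with numeric key [8,1,9]: position i shifts by key[i mod 3].
Reversing it on kbkqonb: k−8=c, b−1=a, k−9=b, q−8=i, o−1=n, n−9=e, b−8=t.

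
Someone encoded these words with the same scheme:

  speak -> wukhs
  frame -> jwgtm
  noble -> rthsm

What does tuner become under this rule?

xztlz

Each letter shifts forward by (position + 4), i.e. 4, 5, 6, … — the shift grows by one for each successive letter.
Applying it to tuner: t+4=x, u+5=z, n+6=t, e+7=l, r+8=z.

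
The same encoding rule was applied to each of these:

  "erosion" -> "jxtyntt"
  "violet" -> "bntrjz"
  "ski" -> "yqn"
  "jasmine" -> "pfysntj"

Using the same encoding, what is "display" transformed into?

jnyvrfe

The shift depends on letter class: consonant r→x is +6, but vowel e→j is +5. Two shifts are in play — +5 for a/e/i/o/u, +6 for every other letter.
Applying it to display: d(cons)+6=j, i(vowel)+5=n, s(cons)+6=y, p(cons)+6=v, l(cons)+6=r, a(vowel)+5=f, y(cons)+6=e.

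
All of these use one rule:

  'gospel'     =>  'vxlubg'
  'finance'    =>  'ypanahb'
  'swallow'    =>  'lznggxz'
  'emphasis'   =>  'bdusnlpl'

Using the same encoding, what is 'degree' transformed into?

g(6)→v(21) and o(14)→x(23) fit y≡23x+13 (mod 26); the inverse of 23 mod 26 is 17. Each letter's alphabet position (a=0..z=25) is mapped through 23·x+13 mod 26 — an affine cipher.
On degree: d(3)→23·3+13≡4=e; e(4)→23·4+13≡1=b; g(6)→23·6+13≡21=v; r(17)→23·17+13≡14=o; e(4)→23·4+13≡1=b; e(4)→23·4+13≡1=b (all mod 26).

ebvobb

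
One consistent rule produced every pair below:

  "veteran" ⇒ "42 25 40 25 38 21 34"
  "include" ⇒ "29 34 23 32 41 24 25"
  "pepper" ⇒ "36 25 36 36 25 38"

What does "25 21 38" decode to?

The number is (letter's place in the alphabet, a=1) + 20.
Undoing it on 25 21 38: 25→(25−20)÷1=5=e, 21→(21−20)÷1=1=a, 38→(38−20)÷1=18=r.

ear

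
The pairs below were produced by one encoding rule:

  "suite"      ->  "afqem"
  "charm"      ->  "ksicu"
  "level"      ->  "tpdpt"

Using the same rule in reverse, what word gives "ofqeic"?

guitar

Shifts by position in suite: pos 0: s→a (+8), pos 1: u→f (+11), pos 2: i→q (+8), pos 3: t→e (+11) — repeating every 2. A repeating key of period 2 is used — shifts +8, +11 over and over.
Reversing it on ofqeic: o−8=g, f−11=u, q−8=i, e−11=t, i−8=a, c−11=r.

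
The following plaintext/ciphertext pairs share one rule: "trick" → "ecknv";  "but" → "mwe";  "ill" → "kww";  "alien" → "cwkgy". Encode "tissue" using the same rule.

ekddwg

The shift depends on letter class: consonant t→e is +11, but vowel i→k is +2. The rule splits by letter class: vowels +2, consonants +11.
Applying it to tissue: t(cons)+11=e, i(vowel)+2=k, s(cons)+11=d, s(cons)+11=d, u(vowel)+2=w, e(vowel)+2=g.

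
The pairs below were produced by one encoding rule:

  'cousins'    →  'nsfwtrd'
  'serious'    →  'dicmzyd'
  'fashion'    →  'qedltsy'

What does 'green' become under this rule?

rvpiy

Shifts by position in cousins: pos 0: c→n (+11), pos 1: o→s (+4), pos 2: u→f (+11), pos 3: s→w (+4) — repeating every 2. A repeating key of period 2 is used — shifts +11, +4 over and over.
For green: g+11=r, r+4=v, e+11=p, e+4=i, n+11=y.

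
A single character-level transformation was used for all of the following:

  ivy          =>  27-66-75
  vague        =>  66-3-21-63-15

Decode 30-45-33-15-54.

i(#9)→27 and v(#22)→66: differences scale by 3, so n = 3·pos + 0. With a=1..z=26, the number is 3·pos.
Undoing it on 30-45-33-15-54: 30→(30−0)÷3=10=j, 45→(45−0)÷3=15=o, 33→(33−0)÷3=11=k, 15→(15−0)÷3=5=e, 54→(54−0)÷3=18=r.

joker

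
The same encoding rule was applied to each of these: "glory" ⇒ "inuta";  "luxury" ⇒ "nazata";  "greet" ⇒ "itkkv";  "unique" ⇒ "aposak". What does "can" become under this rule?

The shift depends on letter class: consonant g→i is +2, but vowel o→u is +6. Two shifts are in play — +6 for a/e/i/o/u, +2 for every other letter.
Applying it to can: c(cons)+2=e, a(vowel)+6=g, n(cons)+2=p.

egp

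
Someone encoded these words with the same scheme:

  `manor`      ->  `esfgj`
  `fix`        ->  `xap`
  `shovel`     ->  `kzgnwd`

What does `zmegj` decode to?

Compare letters: m→e is +18, a→s is +18, n→f is +18 — a constant shift. It's a constant shift of +18 (ROT18).
Reversing it on zmegj: z−18=h, m−18=u, e−18=m, g−18=o, j−18=r.

humor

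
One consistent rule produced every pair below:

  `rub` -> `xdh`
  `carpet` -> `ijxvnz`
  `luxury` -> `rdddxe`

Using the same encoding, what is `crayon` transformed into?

The shift depends on letter class: consonant r→x is +6, but vowel u→d is +9. Vowels shift forward by 9 and consonants shift forward by 6.
Applying it to crayon: c(cons)+6=i, r(cons)+6=x, a(vowel)+9=j, y(cons)+6=e, o(vowel)+9=x, n(cons)+6=t.

ixjext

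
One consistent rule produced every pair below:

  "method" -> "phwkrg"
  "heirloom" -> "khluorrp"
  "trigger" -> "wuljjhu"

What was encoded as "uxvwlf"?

Compare letters: m→p is +3, e→h is +3, t→w is +3 — a constant shift. This is a Caesar cipher with shift 3.
Reversing it on uxvwlf: u−3=r, x−3=u, v−3=s, w−3=t, l−3=i, f−3=c.

rustic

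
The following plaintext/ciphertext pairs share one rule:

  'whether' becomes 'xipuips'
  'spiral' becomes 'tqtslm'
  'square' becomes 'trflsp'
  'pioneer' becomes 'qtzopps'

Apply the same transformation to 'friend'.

gstpoe

The shift depends on letter class: consonant w→x is +1, but vowel e→p is +11. Two shifts are in play — +11 for a/e/i/o/u, +1 for every other letter.
For friend: f(cons)+1=g, r(cons)+1=s, i(vowel)+11=t, e(vowel)+11=p, n(cons)+1=o, d(cons)+1=e.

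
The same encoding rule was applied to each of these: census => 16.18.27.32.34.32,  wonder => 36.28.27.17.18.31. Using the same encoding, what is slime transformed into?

32.25.22.26.18

Letters become their 1-based position plus 13 (so a→14, b→15, …).
For slime: s=19→32, l=12→25, i=9→22, m=13→26, e=5→18.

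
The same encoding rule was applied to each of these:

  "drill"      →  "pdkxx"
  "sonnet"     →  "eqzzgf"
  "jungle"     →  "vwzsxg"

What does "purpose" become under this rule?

bwdbqeg

The shift depends on letter class: consonant d→p is +12, but vowel i→k is +2. The rule splits by letter class: vowels +2, consonants +12.
Applying it to purpose: p(cons)+12=b, u(vowel)+2=w, r(cons)+12=d, p(cons)+12=b, o(vowel)+2=q, s(cons)+12=e, e(vowel)+2=g.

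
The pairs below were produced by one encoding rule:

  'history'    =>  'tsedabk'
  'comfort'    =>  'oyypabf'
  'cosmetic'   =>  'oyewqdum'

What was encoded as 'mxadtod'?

another

A repeating key of period 2 is used — shifts +12, +10 over and over.
Undoing it on mxadtod: m−12=a, x−10=n, a−12=o, d−10=t, t−12=h, o−10=e, d−12=r.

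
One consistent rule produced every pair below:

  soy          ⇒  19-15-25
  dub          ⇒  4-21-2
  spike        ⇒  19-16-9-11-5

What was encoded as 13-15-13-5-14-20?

s is letter #19 and maps to 19: an offset of 0. Each letter is replaced by its alphabet position (a=1, b=2, …, z=26).
Reversing it on 13-15-13-5-14-20: 13=m, 15=o, 13=m, 5=e, 14=n, 20=t.

moment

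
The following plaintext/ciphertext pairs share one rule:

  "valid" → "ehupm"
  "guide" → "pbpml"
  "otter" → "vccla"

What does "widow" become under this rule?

fpmvf

The shift depends on letter class: consonant v→e is +9, but vowel a→h is +7. Vowels shift forward by 7 and consonants shift forward by 9.
Applying it to widow: w(cons)+9=f, i(vowel)+7=p, d(cons)+9=m, o(vowel)+7=v, w(cons)+9=f.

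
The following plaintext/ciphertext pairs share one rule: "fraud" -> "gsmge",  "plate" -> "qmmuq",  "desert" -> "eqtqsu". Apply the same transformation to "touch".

The shift depends on letter class: consonant f→g is +1, but vowel a→m is +12. Two shifts are in play — +12 for a/e/i/o/u, +1 for every other letter.
Applying it to touch: t(cons)+1=u, o(vowel)+12=a, u(vowel)+12=g, c(cons)+1=d, h(cons)+1=i.

uagdi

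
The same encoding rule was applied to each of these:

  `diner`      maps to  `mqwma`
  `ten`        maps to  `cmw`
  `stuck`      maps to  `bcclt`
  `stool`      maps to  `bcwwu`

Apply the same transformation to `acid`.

The shift depends on letter class: consonant d→m is +9, but vowel i→q is +8. Two shifts are in play — +8 for a/e/i/o/u, +9 for every other letter.
Applying it to acid: a(vowel)+8=i, c(cons)+9=l, i(vowel)+8=q, d(cons)+9=m.

ilqm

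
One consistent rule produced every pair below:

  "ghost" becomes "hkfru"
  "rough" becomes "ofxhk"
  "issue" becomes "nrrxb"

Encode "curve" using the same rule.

vxoab

g(6)→h(7) and h(7)→k(10) fit y≡3x+15 (mod 26); the inverse of 3 mod 26 is 9. Treating letters as 0–25, the rule is x ↦ 3x + 15 (mod 26).
For curve: c(2)→3·2+15≡21=v; u(20)→3·20+15≡23=x; r(17)→3·17+15≡14=o; v(21)→3·21+15≡0=a; e(4)→3·4+15≡1=b (all mod 26).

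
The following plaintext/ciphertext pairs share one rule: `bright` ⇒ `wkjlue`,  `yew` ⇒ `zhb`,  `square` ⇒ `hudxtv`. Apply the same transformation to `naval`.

odydq

The output letters match the input read backwards, each shifted +3: bright reversed is thgirb. The word is reversed, then every letter is shifted forward by 3.
For naval: reverse → lavan; then shift: l+3=o, a+3=d, v+3=y, a+3=d, n+3=q.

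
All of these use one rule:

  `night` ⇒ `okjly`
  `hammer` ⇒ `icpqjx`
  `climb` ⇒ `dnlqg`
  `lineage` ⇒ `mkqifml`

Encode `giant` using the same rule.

hkdry

Each letter shifts forward by (position + 1), i.e. 1, 2, 3, … — the shift grows by one for each successive letter.
Applying it to giant: g+1=h, i+2=k, a+3=d, n+4=r, t+5=y.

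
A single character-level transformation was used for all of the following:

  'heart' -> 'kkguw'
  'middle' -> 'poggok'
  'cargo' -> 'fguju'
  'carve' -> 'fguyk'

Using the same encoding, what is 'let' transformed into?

The shift depends on letter class: consonant h→k is +3, but vowel e→k is +6. The rule splits by letter class: vowels +6, consonants +3.
For let: l(cons)+3=o, e(vowel)+6=k, t(cons)+3=w.

okw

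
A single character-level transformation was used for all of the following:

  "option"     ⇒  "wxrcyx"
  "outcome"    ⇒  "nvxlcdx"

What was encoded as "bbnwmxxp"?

goodness

The output letters match the input read backwards, each shifted +9: option reversed is noitpo. The word is reversed, then every letter is shifted forward by 9.
Undoing it on bbnwmxxp: shift back: b−9=s, b−9=s, n−9=e, w−9=n, m−9=d, x−9=o, x−9=o, p−9=g → ssendoog; then reverse → goodness.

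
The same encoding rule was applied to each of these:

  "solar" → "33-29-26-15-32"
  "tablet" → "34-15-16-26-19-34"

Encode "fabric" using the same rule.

20-15-16-32-23-17

The number is (letter's place in the alphabet, a=1) + 14.
Applying it to fabric: f=6→20, a=1→15, b=2→16, r=18→32, i=9→23, c=3→17.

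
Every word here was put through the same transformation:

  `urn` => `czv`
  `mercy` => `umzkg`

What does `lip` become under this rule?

Compare letters: u→c is +8, r→z is +8, n→v is +8 — a constant shift. Every letter moves 8 places later in the alphabet, wrapping around z→a.
On lip: l+8=t, i+8=q, p+8=x.

tqx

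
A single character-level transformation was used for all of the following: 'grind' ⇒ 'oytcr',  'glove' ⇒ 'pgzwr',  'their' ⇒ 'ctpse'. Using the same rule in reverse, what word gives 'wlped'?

steal

The output letters match the input read backwards, each shifted +11: grind reversed is dnirg. Read the word backwards and shift each letter +11.
Undoing it on wlped: shift back: w−11=l, l−11=a, p−11=e, e−11=t, d−11=s → laets; then reverse → steal.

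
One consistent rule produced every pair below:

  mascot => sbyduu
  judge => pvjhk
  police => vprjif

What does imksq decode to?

clerk

Shifts by position in mascot: pos 0: m→s (+6), pos 1: a→b (+1), pos 2: s→y (+6), pos 3: c→d (+1) — repeating every 2. The shifts repeat in a cycle of length 2: positions 0,1,… shift by +6, +1, then the pattern repeats.
Undoing it on imksq: i−6=c, m−1=l, k−6=e, s−1=r, q−6=k.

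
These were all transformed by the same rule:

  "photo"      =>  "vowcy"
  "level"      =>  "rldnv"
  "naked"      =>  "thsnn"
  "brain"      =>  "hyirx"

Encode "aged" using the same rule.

gnmm

In photo: p→v is +6, h→o is +7, o→w is +8, t→c is +9 — the shift increases by 1 each position. Letter i (0-indexed) is shifted by i+6, so successive shifts are 6, 7, 8, ….
Applying it to aged: a+6=g, g+7=n, e+8=m, d+9=m.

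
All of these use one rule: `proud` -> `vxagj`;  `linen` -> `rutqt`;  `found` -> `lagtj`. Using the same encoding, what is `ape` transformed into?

The shift depends on letter class: consonant p→v is +6, but vowel o→a is +12. Two shifts are in play — +12 for a/e/i/o/u, +6 for every other letter.
Applying it to ape: a(vowel)+12=m, p(cons)+6=v, e(vowel)+12=q.

mvq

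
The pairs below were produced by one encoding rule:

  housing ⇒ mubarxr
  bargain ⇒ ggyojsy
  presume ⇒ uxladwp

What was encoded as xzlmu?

Each letter shifts forward by (position + 5), i.e. 5, 6, 7, … — the shift grows by one for each successive letter.
Undoing it on xzlmu: x−5=s, z−6=t, l−7=e, m−8=e, u−9=l.

steel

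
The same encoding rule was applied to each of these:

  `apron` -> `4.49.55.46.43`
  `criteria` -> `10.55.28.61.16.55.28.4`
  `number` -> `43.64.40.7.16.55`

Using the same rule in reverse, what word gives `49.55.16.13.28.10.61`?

The formula is n = 3×(alphabet index, a=1) + 1.
Undoing it on 49.55.16.13.28.10.61: 49→(49−1)÷3=16=p, 55→(55−1)÷3=18=r, 16→(16−1)÷3=5=e, 13→(13−1)÷3=4=d, 28→(28−1)÷3=9=i, 10→(10−1)÷3=3=c, 61→(61−1)÷3=20=t.

predict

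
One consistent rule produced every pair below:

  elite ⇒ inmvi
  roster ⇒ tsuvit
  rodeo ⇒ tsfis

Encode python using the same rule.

ravjsp

The shift depends on letter class: consonant l→n is +2, but vowel e→i is +4. The rule splits by letter class: vowels +4, consonants +2.
For python: p(cons)+2=r, y(cons)+2=a, t(cons)+2=v, h(cons)+2=j, o(vowel)+4=s, n(cons)+2=p.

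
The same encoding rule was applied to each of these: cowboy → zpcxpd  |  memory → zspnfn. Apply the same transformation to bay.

The output letters match the input read backwards, each shifted +1: cowboy reversed is yobwoc. The word is reversed, then every letter is shifted forward by 1.
Applying it to bay: reverse → yab; then shift: y+1=z, a+1=b, b+1=c.

zbc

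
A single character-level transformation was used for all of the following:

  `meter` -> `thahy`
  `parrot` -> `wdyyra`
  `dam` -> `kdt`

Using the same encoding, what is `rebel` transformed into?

yhihs

The shift depends on letter class: consonant m→t is +7, but vowel e→h is +3. The rule splits by letter class: vowels +3, consonants +7.
For rebel: r(cons)+7=y, e(vowel)+3=h, b(cons)+7=i, e(vowel)+3=h, l(cons)+7=s.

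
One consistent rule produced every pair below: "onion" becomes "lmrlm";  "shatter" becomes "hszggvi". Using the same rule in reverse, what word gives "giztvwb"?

tragedy

Letters are reflected about the middle of the alphabet (position → 25−position): Atbash.
Undoing it on giztvwb: g↔t, i↔r, z↔a, t↔g, v↔e, w↔d, b↔y.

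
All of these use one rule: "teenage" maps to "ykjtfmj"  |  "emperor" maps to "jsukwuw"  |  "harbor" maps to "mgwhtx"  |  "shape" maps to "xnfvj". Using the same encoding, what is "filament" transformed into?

A repeating key of period 2 is used — shifts +5, +6 over and over.
For filament: f+5=k, i+6=o, l+5=q, a+6=g, m+5=r, e+6=k, n+5=s, t+6=z.

koqgrksz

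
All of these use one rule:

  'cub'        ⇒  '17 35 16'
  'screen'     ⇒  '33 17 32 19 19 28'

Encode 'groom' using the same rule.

21 32 29 29 27

Letters become their 1-based position plus 14 (so a→15, b→16, …).
Applying it to groom: g=7→21, r=18→32, o=15→29, o=15→29, m=13→27.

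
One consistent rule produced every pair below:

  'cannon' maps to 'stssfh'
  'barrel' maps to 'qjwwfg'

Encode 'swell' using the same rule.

Read the word backwards and shift each letter +5.
Applying it to swell: reverse → llews; then shift: l+5=q, l+5=q, e+5=j, w+5=b, s+5=x.

qqjbx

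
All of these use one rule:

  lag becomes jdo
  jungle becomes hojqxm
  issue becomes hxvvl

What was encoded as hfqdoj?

glance

The output letters match the input read backwards, each shifted +3: lag reversed is gal. Read the word backwards and shift each letter +3.
Decoding hfqdoj: shift back: h−3=e, f−3=c, q−3=n, d−3=a, o−3=l, j−3=g → ecnalg; then reverse → glance.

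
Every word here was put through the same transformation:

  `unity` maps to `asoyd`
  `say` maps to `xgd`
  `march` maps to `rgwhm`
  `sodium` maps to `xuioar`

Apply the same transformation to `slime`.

xqork

The shift depends on letter class: consonant n→s is +5, but vowel u→a is +6. Vowels shift forward by 6 and consonants shift forward by 5.
Applying it to slime: s(cons)+5=x, l(cons)+5=q, i(vowel)+6=o, m(cons)+5=r, e(vowel)+6=k.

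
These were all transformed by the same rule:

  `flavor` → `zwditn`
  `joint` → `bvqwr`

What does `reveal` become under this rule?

timdmz

Read the word backwards and shift each letter +8.
On reveal: reverse → laever; then shift: l+8=t, a+8=i, e+8=m, v+8=d, e+8=m, r+8=z.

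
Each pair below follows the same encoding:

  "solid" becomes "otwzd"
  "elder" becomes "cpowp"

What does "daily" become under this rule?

jwtlo

The output letters match the input read backwards, each shifted +11: solid reversed is dilos. Read the word backwards and shift each letter +11.
For daily: reverse → yliad; then shift: y+11=j, l+11=w, i+11=t, a+11=l, d+11=o.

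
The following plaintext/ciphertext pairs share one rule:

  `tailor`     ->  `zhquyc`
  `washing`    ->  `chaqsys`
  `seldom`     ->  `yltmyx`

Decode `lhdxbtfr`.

favorite

In tailor: t→z is +6, a→h is +7, i→q is +8, l→u is +9 — the shift increases by 1 each position. The shift increases by 1 at each position, starting from +6: 6, 7, 8, ….
Reversing it on lhdxbtfr: l−6=f, h−7=a, d−8=v, x−9=o, b−10=r, t−11=i, f−12=t, r−13=e.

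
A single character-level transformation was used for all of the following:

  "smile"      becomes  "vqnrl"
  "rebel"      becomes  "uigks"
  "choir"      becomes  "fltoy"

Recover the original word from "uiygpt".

In smile: s→v is +3, m→q is +4, i→n is +5, l→r is +6 — the shift increases by 1 each position. Each letter shifts forward by (position + 3), i.e. 3, 4, 5, … — the shift grows by one for each successive letter.
Undoing it on uiygpt: u−3=r, i−4=e, y−5=t, g−6=a, p−7=i, t−8=l.

retail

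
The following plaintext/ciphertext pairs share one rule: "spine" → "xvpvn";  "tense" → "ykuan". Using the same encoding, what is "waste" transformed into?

bgzbn

In spine: s→x is +5, p→v is +6, i→p is +7, n→v is +8 — the shift increases by 1 each position. Letter i (0-indexed) is shifted by i+5, so successive shifts are 5, 6, 7, ….
Applying it to waste: w+5=b, a+6=g, s+7=z, t+8=b, e+9=n.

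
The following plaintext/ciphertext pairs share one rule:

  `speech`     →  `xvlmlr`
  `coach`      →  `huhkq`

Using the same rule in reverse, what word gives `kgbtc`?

fault

In speech: s→x is +5, p→v is +6, e→l is +7, e→m is +8 — the shift increases by 1 each position. Each letter shifts forward by (position + 5), i.e. 5, 6, 7, … — the shift grows by one for each successive letter.
Decoding kgbtc: k−5=f, g−6=a, b−7=u, t−8=l, c−9=t.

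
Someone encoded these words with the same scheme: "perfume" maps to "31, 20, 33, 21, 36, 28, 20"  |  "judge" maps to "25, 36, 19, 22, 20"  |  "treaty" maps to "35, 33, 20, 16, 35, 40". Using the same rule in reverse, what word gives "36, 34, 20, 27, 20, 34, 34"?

useless

Letters become their 1-based position plus 15 (so a→16, b→17, …).
Reversing it on 36, 34, 20, 27, 20, 34, 34: 36→(36−15)÷1=21=u, 34→(34−15)÷1=19=s, 20→(20−15)÷1=5=e, 27→(27−15)÷1=12=l, 20→(20−15)÷1=5=e, 34→(34−15)÷1=19=s, 34→(34−15)÷1=19=s.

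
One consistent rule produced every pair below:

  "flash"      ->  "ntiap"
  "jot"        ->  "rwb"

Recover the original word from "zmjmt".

rebel

Each letter is shifted forward by 8 in the alphabet (a Caesar shift of +8).
Reversing it on zmjmt: z−8=r, m−8=e, j−8=b, m−8=e, t−8=l.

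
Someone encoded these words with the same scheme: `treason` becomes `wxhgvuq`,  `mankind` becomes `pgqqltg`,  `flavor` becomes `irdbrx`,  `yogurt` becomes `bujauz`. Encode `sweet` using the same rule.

Shifts by position in treason: pos 0: t→w (+3), pos 1: r→x (+6), pos 2: e→h (+3), pos 3: a→g (+6) — repeating every 2. It's a Vigenère-style cipher with numeric key [3,6]: position i shifts by key[i mod 2].
For sweet: s+3=v, w+6=c, e+3=h, e+6=k, t+3=w.

vchkw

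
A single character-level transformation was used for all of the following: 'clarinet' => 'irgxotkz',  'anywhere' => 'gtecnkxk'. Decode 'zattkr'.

tunnel

Compare letters: c→i is +6, l→r is +6, a→g is +6 — a constant shift. Every letter moves 6 places later in the alphabet, wrapping around z→a.
Undoing it on zattkr: z−6=t, a−6=u, t−6=n, t−6=n, k−6=e, r−6=l.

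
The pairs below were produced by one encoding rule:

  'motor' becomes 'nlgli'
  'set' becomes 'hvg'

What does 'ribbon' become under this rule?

Each pair mirrors across the alphabet (m↔n, o↔l, t↔g): positions sum to 25. This is the alphabet-reversal cipher (Atbash): a becomes z, b becomes y, etc.
For ribbon: r↔i, i↔r, b↔y, b↔y, o↔l, n↔m.

iryylm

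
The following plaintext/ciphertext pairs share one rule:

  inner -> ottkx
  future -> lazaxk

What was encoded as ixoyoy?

crisis

This is a Caesar cipher with shift 6.
Decoding ixoyoy: i−6=c, x−6=r, o−6=i, y−6=s, o−6=i, y−6=s.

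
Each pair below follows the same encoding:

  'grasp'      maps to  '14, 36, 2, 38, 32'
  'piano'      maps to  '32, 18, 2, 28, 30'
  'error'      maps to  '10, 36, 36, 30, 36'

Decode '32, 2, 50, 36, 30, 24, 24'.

payroll

g(#7)→14 and r(#18)→36: differences scale by 2, so n = 2·pos + 0. Each letter becomes 2×(its alphabet position, a=1..z=26).
Reversing it on 32, 2, 50, 36, 30, 24, 24: 32→(32−0)÷2=16=p, 2→(2−0)÷2=1=a, 50→(50−0)÷2=25=y, 36→(36−0)÷2=18=r, 30→(30−0)÷2=15=o, 24→(24−0)÷2=12=l, 24→(24−0)÷2=12=l.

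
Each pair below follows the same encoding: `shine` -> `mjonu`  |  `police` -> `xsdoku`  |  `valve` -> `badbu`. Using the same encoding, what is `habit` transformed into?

jafor

s(18)→m(12) and h(7)→j(9) fit y≡5x+0 (mod 26); the inverse of 5 mod 26 is 21. This is an affine cipher: with a=0,…,z=25, each position x becomes (5x+0) mod 26.
For habit: h(7)→5·7+0≡9=j; a(0)→5·0+0≡0=a; b(1)→5·1+0≡5=f; i(8)→5·8+0≡14=o; t(19)→5·19+0≡17=r (all mod 26).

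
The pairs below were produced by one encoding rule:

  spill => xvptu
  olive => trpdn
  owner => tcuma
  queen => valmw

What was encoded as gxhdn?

brave

In spill: s→x is +5, p→v is +6, i→p is +7, l→t is +8 — the shift increases by 1 each position. Letter i (0-indexed) is shifted by i+5, so successive shifts are 5, 6, 7, ….
Reversing it on gxhdn: g−5=b, x−6=r, h−7=a, d−8=v, n−9=e.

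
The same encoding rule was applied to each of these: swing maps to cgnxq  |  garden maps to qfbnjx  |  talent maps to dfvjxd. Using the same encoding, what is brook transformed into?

The shift depends on letter class: consonant s→c is +10, but vowel i→n is +5. Vowels shift forward by 5 and consonants shift forward by 10.
On brook: b(cons)+10=l, r(cons)+10=b, o(vowel)+5=t, o(vowel)+5=t, k(cons)+10=u.

lbttu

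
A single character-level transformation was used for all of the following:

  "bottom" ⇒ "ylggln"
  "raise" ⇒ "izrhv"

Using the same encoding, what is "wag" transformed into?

Each pair mirrors across the alphabet (b↔y, o↔l, t↔g): positions sum to 25. Each letter is replaced by its mirror in the alphabet: a↔z, b↔y, c↔x, and so on (the Atbash cipher).
For wag: w↔d, a↔z, g↔t.

dzt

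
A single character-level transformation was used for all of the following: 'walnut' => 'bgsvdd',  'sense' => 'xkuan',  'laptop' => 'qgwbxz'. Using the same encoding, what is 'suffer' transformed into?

In walnut: w→b is +5, a→g is +6, l→s is +7, n→v is +8 — the shift increases by 1 each position. The shift increases by 1 at each position, starting from +5: 5, 6, 7, ….
Applying it to suffer: s+5=x, u+6=a, f+7=m, f+8=n, e+9=n, r+10=b.

xamnnb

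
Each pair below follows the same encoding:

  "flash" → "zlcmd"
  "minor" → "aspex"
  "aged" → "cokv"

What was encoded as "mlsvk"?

slide

f(5)→z(25) and l(11)→l(11) fit y≡15x+2 (mod 26); the inverse of 15 mod 26 is 7. Each letter's alphabet position (a=0..z=25) is mapped through 15·x+2 mod 26 — an affine cipher.
Reversing it on mlsvk: m(12)→7·(12−2)≡18=s; l(11)→7·(11−2)≡11=l; s(18)→7·(18−2)≡8=i; v(21)→7·(21−2)≡3=d; k(10)→7·(10−2)≡4=e (all mod 26).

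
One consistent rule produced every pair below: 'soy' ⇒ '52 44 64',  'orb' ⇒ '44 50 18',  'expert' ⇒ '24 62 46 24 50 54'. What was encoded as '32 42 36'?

ink

With a=1..z=26, the number is 2·pos + 14.
Undoing it on 32 42 36: 32→(32−14)÷2=9=i, 42→(42−14)÷2=14=n, 36→(36−14)÷2=11=k.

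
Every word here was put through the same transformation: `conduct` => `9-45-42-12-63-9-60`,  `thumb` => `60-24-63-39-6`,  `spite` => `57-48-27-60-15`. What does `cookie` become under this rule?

9-45-45-33-27-15

c(#3)→9 and o(#15)→45: differences scale by 3, so n = 3·pos + 0. The formula is n = 3×(alphabet index, a=1).
Applying it to cookie: c=3→9, o=15→45, o=15→45, k=11→33, i=9→27, e=5→15.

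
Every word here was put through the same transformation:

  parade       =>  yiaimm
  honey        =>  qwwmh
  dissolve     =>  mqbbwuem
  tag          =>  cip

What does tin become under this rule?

cqw

The shift depends on letter class: consonant p→y is +9, but vowel a→i is +8. Vowels shift forward by 8 and consonants shift forward by 9.
On tin: t(cons)+9=c, i(vowel)+8=q, n(cons)+9=w.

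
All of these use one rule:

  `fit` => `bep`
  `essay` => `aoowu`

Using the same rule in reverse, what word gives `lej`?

Compare letters: f→b is +22, i→e is +22, t→p is +22 — a constant shift. Each letter is shifted forward by 22 in the alphabet (a Caesar shift of +22).
Decoding lej: l−22=p, e−22=i, j−22=n.

pin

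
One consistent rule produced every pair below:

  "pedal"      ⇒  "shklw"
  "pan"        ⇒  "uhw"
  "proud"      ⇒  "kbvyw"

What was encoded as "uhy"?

ran

The output letters match the input read backwards, each shifted +7: pedal reversed is ladep. The word is reversed, then every letter is shifted forward by 7.
Undoing it on uhy: shift back: u−7=n, h−7=a, y−7=r → nar; then reverse → ran.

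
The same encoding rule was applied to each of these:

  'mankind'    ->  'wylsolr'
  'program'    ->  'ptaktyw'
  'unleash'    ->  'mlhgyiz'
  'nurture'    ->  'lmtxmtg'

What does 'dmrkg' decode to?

Each letter's alphabet position (a=0..z=25) is mapped through 15·x+24 mod 26 — an affine cipher.
Undoing it on dmrkg: d(3)→7·(3−24)≡9=j; m(12)→7·(12−24)≡20=u; r(17)→7·(17−24)≡3=d; k(10)→7·(10−24)≡6=g; g(6)→7·(6−24)≡4=e (all mod 26).

judge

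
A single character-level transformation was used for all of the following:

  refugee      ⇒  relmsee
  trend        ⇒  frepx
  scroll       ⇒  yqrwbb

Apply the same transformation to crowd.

r(17)→r(17) and e(4)→e(4) fit y≡7x+2 (mod 26); the inverse of 7 mod 26 is 15. Each letter's alphabet position (a=0..z=25) is mapped through 7·x+2 mod 26 — an affine cipher.
On crowd: c(2)→7·2+2≡16=q; r(17)→7·17+2≡17=r; o(14)→7·14+2≡22=w; w(22)→7·22+2≡0=a; d(3)→7·3+2≡23=x (all mod 26).

qrwax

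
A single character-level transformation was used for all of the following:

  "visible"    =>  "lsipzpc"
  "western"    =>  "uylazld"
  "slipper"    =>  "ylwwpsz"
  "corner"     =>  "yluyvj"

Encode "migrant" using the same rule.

auhynpt

The output letters match the input read backwards, each shifted +7: visible reversed is elbisiv. Read the word backwards and shift each letter +7.
Applying it to migrant: reverse → tnargim; then shift: t+7=a, n+7=u, a+7=h, r+7=y, g+7=n, i+7=p, m+7=t.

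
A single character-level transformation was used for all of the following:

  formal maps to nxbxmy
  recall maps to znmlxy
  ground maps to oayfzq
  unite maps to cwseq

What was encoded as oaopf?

In formal: f→n is +8, o→x is +9, r→b is +10, m→x is +11 — the shift increases by 1 each position. Letter i (0-indexed) is shifted by i+8, so successive shifts are 8, 9, 10, ….
Reversing it on oaopf: o−8=g, a−9=r, o−10=e, p−11=e, f−12=t.

greet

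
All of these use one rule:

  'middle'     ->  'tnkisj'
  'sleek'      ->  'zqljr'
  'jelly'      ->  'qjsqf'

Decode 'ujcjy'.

never

It's a Vigenère-style cipher with numeric key [7,5]: position i shifts by key[i mod 2].
Decoding ujcjy: u−7=n, j−5=e, c−7=v, j−5=e, y−7=r.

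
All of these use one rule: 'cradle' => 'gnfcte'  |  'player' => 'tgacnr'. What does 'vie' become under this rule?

gkx

The output letters match the input read backwards, each shifted +2: cradle reversed is eldarc. The word is reversed, then every letter is shifted forward by 2.
Applying it to vie: reverse → eiv; then shift: e+2=g, i+2=k, v+2=x.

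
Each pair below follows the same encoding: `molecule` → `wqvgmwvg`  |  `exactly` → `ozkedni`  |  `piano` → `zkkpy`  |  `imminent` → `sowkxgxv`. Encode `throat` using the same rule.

djbqkv

The shifts repeat in a cycle of length 2: positions 0,1,… shift by +10, +2, then the pattern repeats.
On throat: t+10=d, h+2=j, r+10=b, o+2=q, a+10=k, t+2=v.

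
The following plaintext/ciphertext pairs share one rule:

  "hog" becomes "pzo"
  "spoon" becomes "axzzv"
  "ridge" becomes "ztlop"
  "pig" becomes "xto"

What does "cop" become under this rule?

The shift depends on letter class: consonant h→p is +8, but vowel o→z is +11. The rule splits by letter class: vowels +11, consonants +8.
For cop: c(cons)+8=k, o(vowel)+11=z, p(cons)+8=x.

kzx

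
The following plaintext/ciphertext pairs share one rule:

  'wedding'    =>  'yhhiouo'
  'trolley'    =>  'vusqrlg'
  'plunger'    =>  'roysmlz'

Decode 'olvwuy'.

mirror

In wedding: w→y is +2, e→h is +3, d→h is +4, d→i is +5 — the shift increases by 1 each position. The shift increases by 1 at each position, starting from +2: 2, 3, 4, ….
Decoding olvwuy: o−2=m, l−3=i, v−4=r, w−5=r, u−6=o, y−7=r.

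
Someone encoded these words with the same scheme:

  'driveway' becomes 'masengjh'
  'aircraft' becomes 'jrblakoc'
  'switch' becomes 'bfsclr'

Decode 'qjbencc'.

harvest

Shifts by position in driveway: pos 0: d→m (+9), pos 1: r→a (+9), pos 2: i→s (+10), pos 3: v→e (+9), pos 4: e→n (+9), pos 5: w→g (+10) — repeating every 3. The shifts repeat in a cycle of length 3: positions 0,1,… shift by +9, +9, +10, then the pattern repeats.
Reversing it on qjbencc: q−9=h, j−9=a, b−10=r, e−9=v, n−9=e, c−10=s, c−9=t.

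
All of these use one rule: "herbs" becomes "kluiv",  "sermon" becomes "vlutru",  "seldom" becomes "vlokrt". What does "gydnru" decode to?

dragon

It's a Vigenère-style cipher with numeric key [3,7]: position i shifts by key[i mod 2].
Reversing it on gydnru: g−3=d, y−7=r, d−3=a, n−7=g, r−3=o, u−7=n.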